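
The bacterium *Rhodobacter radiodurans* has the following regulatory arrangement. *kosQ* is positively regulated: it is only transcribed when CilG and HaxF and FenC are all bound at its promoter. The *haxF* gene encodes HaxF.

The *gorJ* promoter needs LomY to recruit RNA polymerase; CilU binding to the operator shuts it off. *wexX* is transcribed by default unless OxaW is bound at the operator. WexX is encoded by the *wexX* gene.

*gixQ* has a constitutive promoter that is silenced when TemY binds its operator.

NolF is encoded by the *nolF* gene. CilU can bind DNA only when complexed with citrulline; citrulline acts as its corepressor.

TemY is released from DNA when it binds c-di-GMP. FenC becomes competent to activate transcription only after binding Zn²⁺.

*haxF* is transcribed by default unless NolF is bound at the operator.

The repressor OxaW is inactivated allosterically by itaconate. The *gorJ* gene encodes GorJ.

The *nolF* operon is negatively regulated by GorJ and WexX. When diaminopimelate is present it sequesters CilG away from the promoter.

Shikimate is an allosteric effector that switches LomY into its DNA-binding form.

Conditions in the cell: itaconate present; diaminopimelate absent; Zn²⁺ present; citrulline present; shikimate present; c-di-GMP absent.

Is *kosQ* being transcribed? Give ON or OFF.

ON

Diaminopimelate is absent, so CilG is active.
Shikimate is present, so LomY is active.
Citrulline is present, so CilU is active.
With repressor CilU bound, *gorJ* is not transcribed.
So GorJ is not produced.
Itaconate is present, so OxaW is inactive.
With no repressor bound, *wexX* is transcribed.
So WexX is produced and active.
With repressor WexX bound, *nolF* is not transcribed.
So NolF is not produced.
With no repressor bound, *haxF* is transcribed.
So HaxF is produced and active.
Zn²⁺ is present, so FenC is active.
No repressor is bound and CilG and HaxF and FenC are active, so *kosQ* is transcribed.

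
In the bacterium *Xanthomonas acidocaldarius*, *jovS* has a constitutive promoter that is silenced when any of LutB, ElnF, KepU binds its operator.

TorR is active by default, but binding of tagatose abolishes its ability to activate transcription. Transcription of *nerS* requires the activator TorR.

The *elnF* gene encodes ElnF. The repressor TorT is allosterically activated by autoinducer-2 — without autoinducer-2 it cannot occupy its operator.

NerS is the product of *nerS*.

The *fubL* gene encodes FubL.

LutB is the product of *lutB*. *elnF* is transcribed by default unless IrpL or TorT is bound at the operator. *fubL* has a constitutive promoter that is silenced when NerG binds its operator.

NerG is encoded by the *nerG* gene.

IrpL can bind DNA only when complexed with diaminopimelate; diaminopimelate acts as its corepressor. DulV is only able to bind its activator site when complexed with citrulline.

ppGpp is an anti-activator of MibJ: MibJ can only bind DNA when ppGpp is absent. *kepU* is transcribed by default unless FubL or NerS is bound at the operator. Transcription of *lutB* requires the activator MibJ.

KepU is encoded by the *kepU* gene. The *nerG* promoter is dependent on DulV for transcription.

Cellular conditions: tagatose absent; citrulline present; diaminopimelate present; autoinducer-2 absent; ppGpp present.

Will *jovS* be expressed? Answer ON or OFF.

ON

ppGpp is present, so MibJ is inactive.
Required activator MibJ is absent, so *lutB* is not transcribed.
So LutB is not produced.
Diaminopimelate is present, so IrpL is active.
Autoinducer-2 is absent, so TorT is inactive.
With repressor IrpL bound, *elnF* is not transcribed.
So ElnF is not produced.
Citrulline is present, so DulV is active.
No repressor is bound and DulV is active, so *nerG* is transcribed.
So NerG is produced and active.
With repressor NerG bound, *fubL* is not transcribed.
So FubL is not produced.
Tagatose is absent, so TorR is active.
No repressor is bound and TorR is active, so *nerS* is transcribed.
So NerS is produced and active.
With repressor NerS bound, *kepU* is not transcribed.
So KepU is not produced.
With no repressor bound, *jovS* is transcribed.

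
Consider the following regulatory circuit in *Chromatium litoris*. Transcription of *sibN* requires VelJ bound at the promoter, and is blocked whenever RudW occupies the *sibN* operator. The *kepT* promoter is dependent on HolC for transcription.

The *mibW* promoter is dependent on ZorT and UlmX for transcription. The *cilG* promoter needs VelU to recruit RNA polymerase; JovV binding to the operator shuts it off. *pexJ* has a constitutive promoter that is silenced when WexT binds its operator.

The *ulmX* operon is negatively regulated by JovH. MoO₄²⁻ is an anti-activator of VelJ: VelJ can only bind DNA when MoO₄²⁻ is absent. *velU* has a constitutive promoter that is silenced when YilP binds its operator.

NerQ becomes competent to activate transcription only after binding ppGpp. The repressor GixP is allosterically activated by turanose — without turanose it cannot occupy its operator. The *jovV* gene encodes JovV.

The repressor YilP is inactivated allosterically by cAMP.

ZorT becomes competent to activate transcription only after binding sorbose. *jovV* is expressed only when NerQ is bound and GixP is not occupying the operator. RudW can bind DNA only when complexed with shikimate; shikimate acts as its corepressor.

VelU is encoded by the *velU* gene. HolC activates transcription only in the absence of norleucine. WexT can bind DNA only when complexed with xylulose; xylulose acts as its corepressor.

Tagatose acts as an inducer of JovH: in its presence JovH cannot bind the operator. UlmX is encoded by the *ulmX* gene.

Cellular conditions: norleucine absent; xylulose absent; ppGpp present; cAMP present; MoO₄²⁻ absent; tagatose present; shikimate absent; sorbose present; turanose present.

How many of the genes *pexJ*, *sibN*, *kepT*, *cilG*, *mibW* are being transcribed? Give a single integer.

Xylulose is absent, so WexT is inactive.
With no repressor bound, *pexJ* is transcribed.
→ *pexJ* is ON.
Shikimate is absent, so RudW is inactive.
MoO₄²⁻ is absent, so VelJ is active.
No repressor is bound and VelJ is active, so *sibN* is transcribed.
→ *sibN* is ON.
Norleucine is absent, so HolC is active.
No repressor is bound and HolC is active, so *kepT* is transcribed.
→ *kepT* is ON.
ppGpp is present, so NerQ is active.
Turanose is present, so GixP is active.
With repressor GixP bound, *jovV* is not transcribed.
So JovV is not produced.
cAMP is present, so YilP is inactive.
With no repressor bound, *velU* is transcribed.
So VelU is produced and active.
No repressor is bound and VelU is active, so *cilG* is transcribed.
→ *cilG* is ON.
Sorbose is present, so ZorT is active.
Tagatose is present, so JovH is inactive.
With no repressor bound, *ulmX* is transcribed.
So UlmX is produced and active.
No repressor is bound and ZorT and UlmX are active, so *mibW* is transcribed.
→ *mibW* is ON.
5 of the 5 genes are transcribed.

5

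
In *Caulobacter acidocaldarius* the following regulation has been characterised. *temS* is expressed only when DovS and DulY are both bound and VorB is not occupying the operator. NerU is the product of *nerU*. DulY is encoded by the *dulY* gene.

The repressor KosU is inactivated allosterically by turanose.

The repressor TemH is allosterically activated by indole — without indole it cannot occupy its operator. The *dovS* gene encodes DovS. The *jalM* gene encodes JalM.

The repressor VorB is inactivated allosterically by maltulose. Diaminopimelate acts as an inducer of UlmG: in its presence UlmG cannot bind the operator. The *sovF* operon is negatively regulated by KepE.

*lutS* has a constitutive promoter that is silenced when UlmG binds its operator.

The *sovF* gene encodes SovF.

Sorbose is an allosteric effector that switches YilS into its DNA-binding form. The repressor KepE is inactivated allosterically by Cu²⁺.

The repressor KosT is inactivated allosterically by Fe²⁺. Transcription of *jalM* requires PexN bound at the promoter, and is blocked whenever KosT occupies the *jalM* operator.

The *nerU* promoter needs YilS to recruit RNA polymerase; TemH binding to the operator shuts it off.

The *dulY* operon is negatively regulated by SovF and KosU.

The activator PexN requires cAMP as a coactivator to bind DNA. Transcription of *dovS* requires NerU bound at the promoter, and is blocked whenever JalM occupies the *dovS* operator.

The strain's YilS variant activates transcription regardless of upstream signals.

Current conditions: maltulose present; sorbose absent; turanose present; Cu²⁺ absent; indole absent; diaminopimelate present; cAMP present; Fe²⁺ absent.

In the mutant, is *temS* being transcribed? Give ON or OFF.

ON

YilS is constitutively active in this strain.
Indole is absent, so TemH is inactive.
No repressor is bound and YilS is active, so *nerU* is transcribed.
So NerU is produced and active.
Fe²⁺ is absent, so KosT is active.
cAMP is present, so PexN is active.
With repressor KosT bound, *jalM* is not transcribed.
So JalM is not produced.
No repressor is bound and NerU is active, so *dovS* is transcribed.
So DovS is produced and active.
Cu²⁺ is absent, so KepE is active.
With repressor KepE bound, *sovF* is not transcribed.
So SovF is not produced.
Turanose is present, so KosU is inactive.
With no repressor bound, *dulY* is transcribed.
So DulY is produced and active.
Maltulose is present, so VorB is inactive.
No repressor is bound and DovS and DulY are active, so *temS* is transcribed.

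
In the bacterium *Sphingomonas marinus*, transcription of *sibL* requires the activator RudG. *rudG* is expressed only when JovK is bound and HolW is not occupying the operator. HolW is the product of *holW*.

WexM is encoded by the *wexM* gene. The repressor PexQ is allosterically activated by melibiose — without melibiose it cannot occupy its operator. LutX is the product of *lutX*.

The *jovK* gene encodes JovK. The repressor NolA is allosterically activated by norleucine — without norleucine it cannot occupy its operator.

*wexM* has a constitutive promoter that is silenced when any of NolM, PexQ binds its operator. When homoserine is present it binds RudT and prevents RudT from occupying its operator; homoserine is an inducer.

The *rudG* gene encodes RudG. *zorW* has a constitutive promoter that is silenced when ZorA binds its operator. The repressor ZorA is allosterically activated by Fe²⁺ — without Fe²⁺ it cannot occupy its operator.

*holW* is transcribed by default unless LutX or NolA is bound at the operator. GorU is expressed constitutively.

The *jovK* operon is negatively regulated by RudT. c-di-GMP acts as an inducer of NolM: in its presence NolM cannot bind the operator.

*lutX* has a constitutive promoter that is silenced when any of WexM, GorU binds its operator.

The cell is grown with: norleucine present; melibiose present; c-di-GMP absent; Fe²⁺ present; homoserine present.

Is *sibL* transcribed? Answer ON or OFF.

ON

c-di-GMP is absent, so NolM is active.
Melibiose is present, so PexQ is active.
With repressor NolM bound, *wexM* is not transcribed.
So WexM is not produced.
GorU is produced constitutively and is active.
With repressor GorU bound, *lutX* is not transcribed.
So LutX is not produced.
Norleucine is present, so NolA is active.
With repressor NolA bound, *holW* is not transcribed.
So HolW is not produced.
Homoserine is present, so RudT is inactive.
With no repressor bound, *jovK* is transcribed.
So JovK is produced and active.
No repressor is bound and JovK is active, so *rudG* is transcribed.
So RudG is produced and active.
No repressor is bound and RudG is active, so *sibL* is transcribed.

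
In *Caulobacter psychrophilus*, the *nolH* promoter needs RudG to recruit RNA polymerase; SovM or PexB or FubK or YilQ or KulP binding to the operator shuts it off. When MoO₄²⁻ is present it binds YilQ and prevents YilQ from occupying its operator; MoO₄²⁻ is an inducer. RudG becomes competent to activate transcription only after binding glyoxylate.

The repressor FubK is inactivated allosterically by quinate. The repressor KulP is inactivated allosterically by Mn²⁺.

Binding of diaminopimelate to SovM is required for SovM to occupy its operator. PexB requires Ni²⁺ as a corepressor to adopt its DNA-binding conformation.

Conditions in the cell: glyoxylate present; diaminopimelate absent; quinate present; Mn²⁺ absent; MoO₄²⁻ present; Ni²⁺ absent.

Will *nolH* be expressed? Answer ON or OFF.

Diaminopimelate is absent, so SovM is inactive.
Ni²⁺ is absent, so PexB is inactive.
Quinate is present, so FubK is inactive.
Glyoxylate is present, so RudG is active.
MoO₄²⁻ is present, so YilQ is inactive.
Mn²⁺ is absent, so KulP is active.
With repressor KulP bound, *nolH* is not transcribed.

OFF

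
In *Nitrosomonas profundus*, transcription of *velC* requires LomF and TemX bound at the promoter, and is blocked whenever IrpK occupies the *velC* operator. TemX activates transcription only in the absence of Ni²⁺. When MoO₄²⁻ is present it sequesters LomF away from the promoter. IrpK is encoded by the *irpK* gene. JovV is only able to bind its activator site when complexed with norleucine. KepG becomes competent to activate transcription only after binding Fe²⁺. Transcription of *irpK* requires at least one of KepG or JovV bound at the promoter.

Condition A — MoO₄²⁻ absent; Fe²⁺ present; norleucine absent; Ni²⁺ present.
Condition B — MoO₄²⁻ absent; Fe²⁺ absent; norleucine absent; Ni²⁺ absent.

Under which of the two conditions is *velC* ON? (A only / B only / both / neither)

Condition A:
MoO₄²⁻ is absent, so LomF is active.
Fe²⁺ is present, so KepG is active.
Norleucine is absent, so JovV is inactive.
Activator KepG is present, so *irpK* is transcribed.
So IrpK is produced and active.
Ni²⁺ is present, so TemX is inactive.
With repressor IrpK bound, *velC* is not transcribed.
→ *velC* is OFF in A.
Condition B:
MoO₄²⁻ is absent, so LomF is active.
Fe²⁺ is absent, so KepG is inactive.
Norleucine is absent, so JovV is inactive.
No activator is available at the *irpK* promoter, so *irpK* is not transcribed.
So IrpK is not produced.
Ni²⁺ is absent, so TemX is active.
No repressor is bound and LomF and TemX are active, so *velC* is transcribed.
→ *velC* is ON in B.

B only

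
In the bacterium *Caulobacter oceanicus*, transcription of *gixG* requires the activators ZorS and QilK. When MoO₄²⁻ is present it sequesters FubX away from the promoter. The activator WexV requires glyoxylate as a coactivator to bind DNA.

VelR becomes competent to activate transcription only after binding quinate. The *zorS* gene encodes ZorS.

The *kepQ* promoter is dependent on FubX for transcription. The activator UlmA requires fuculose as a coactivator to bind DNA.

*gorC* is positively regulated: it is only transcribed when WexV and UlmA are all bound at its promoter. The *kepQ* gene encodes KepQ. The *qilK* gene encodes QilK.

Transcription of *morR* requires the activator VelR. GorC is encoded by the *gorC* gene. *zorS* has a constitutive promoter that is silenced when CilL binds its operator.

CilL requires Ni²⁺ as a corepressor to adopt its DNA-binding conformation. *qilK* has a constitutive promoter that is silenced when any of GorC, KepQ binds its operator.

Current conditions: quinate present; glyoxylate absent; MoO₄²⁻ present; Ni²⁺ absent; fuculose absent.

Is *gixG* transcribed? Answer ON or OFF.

Ni²⁺ is absent, so CilL is inactive.
With no repressor bound, *zorS* is transcribed.
So ZorS is produced and active.
Glyoxylate is absent, so WexV is inactive.
Fuculose is absent, so UlmA is inactive.
Required activator WexV is absent, so *gorC* is not transcribed.
So GorC is not produced.
MoO₄²⁻ is present, so FubX is inactive.
Required activator FubX is absent, so *kepQ* is not transcribed.
So KepQ is not produced.
With no repressor bound, *qilK* is transcribed.
So QilK is produced and active.
No repressor is bound and ZorS and QilK are active, so *gixG* is transcribed.

ON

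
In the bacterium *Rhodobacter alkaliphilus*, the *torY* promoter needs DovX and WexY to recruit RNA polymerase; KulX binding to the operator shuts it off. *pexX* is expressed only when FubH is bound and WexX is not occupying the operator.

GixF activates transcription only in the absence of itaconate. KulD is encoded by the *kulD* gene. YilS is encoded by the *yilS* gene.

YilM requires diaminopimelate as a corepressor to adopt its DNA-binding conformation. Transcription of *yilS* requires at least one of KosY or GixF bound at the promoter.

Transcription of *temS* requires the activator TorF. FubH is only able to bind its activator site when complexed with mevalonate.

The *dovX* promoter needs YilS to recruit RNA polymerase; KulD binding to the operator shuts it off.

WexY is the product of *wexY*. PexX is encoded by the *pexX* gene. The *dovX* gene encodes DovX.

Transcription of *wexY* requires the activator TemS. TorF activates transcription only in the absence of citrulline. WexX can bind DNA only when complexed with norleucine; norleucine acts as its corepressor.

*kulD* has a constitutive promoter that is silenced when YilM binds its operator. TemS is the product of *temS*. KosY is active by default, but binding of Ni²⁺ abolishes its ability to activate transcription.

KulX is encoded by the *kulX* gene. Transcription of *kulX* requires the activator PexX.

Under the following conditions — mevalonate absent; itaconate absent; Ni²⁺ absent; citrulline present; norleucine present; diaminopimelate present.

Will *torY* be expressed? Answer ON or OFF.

OFF

Diaminopimelate is present, so YilM is active.
With repressor YilM bound, *kulD* is not transcribed.
So KulD is not produced.
Ni²⁺ is absent, so KosY is active.
Itaconate is absent, so GixF is active.
Activator KosY is present, so *yilS* is transcribed.
So YilS is produced and active.
No repressor is bound and YilS is active, so *dovX* is transcribed.
So DovX is produced and active.
Norleucine is present, so WexX is active.
Mevalonate is absent, so FubH is inactive.
With repressor WexX bound, *pexX* is not transcribed.
So PexX is not produced.
Required activator PexX is absent, so *kulX* is not transcribed.
So KulX is not produced.
Citrulline is present, so TorF is inactive.
Required activator TorF is absent, so *temS* is not transcribed.
So TemS is not produced.
Required activator TemS is absent, so *wexY* is not transcribed.
So WexY is not produced.
Required activator WexY is absent, so *torY* is not transcribed.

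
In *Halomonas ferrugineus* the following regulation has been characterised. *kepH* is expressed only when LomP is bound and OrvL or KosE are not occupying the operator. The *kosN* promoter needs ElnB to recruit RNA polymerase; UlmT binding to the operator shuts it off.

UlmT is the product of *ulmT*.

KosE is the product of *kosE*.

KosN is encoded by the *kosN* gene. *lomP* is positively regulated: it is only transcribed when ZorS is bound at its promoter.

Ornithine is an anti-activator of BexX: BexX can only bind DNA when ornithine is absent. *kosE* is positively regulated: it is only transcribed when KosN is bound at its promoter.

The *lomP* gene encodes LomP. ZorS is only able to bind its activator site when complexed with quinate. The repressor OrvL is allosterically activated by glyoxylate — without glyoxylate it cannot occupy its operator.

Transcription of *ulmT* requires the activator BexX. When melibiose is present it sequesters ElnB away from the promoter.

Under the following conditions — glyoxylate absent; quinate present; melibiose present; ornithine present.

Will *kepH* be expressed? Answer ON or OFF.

Glyoxylate is absent, so OrvL is inactive.
Ornithine is present, so BexX is inactive.
Required activator BexX is absent, so *ulmT* is not transcribed.
So UlmT is not produced.
Melibiose is present, so ElnB is inactive.
Required activator ElnB is absent, so *kosN* is not transcribed.
So KosN is not produced.
Required activator KosN is absent, so *kosE* is not transcribed.
So KosE is not produced.
Quinate is present, so ZorS is active.
No repressor is bound and ZorS is active, so *lomP* is transcribed.
So LomP is produced and active.
No repressor is bound and LomP is active, so *kepH* is transcribed.

ON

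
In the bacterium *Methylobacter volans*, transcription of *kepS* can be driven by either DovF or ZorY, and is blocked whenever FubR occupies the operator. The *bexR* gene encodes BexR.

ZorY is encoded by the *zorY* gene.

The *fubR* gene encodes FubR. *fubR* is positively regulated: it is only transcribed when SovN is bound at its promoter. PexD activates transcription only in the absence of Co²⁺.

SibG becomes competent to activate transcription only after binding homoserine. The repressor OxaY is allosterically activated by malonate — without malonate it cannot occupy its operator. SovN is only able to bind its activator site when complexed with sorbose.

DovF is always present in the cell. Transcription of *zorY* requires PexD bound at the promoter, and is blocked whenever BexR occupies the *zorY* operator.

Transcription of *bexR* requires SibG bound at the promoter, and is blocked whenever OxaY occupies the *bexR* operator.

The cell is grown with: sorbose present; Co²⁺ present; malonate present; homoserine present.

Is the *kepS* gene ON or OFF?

DovF is produced constitutively and is active.
Co²⁺ is present, so PexD is inactive.
Homoserine is present, so SibG is active.
Malonate is present, so OxaY is active.
With repressor OxaY bound, *bexR* is not transcribed.
So BexR is not produced.
Required activator PexD is absent, so *zorY* is not transcribed.
So ZorY is not produced.
Sorbose is present, so SovN is active.
No repressor is bound and SovN is active, so *fubR* is transcribed.
So FubR is produced and active.
With repressor FubR bound, *kepS* is not transcribed.

OFF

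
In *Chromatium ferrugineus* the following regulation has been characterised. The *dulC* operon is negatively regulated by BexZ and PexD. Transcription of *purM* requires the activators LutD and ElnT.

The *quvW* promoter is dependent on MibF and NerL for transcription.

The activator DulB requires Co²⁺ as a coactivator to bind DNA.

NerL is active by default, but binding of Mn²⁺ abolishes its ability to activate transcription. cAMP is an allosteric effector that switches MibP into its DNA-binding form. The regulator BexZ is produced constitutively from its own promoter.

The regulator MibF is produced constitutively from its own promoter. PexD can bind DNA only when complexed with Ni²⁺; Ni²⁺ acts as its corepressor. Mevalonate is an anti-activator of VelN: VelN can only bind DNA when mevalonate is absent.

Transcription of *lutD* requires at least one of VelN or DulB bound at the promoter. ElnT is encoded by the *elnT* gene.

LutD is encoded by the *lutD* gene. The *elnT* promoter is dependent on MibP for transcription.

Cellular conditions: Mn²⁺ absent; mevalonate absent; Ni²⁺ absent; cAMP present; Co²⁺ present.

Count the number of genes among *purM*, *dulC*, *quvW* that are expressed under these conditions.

Mevalonate is absent, so VelN is active.
Co²⁺ is present, so DulB is active.
Activator VelN is present, so *lutD* is transcribed.
So LutD is produced and active.
cAMP is present, so MibP is active.
No repressor is bound and MibP is active, so *elnT* is transcribed.
So ElnT is produced and active.
No repressor is bound and LutD and ElnT are active, so *purM* is transcribed.
→ *purM* is ON.
BexZ is produced constitutively and is active.
Ni²⁺ is absent, so PexD is inactive.
With repressor BexZ bound, *dulC* is not transcribed.
→ *dulC* is OFF.
MibF is produced constitutively and is active.
Mn²⁺ is absent, so NerL is active.
No repressor is bound and MibF and NerL are active, so *quvW* is transcribed.
→ *quvW* is ON.
2 of the 3 genes are transcribed.

2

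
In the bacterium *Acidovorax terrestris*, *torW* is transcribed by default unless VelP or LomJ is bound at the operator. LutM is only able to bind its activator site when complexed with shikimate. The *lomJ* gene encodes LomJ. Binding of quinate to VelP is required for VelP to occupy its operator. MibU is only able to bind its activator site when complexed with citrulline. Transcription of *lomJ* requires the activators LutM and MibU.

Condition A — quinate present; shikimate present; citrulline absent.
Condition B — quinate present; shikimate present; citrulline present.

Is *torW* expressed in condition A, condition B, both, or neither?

Condition A:
Quinate is present, so VelP is active.
Shikimate is present, so LutM is active.
Citrulline is absent, so MibU is inactive.
Required activator MibU is absent, so *lomJ* is not transcribed.
So LomJ is not produced.
With repressor VelP bound, *torW* is not transcribed.
→ *torW* is OFF in A.
Condition B:
Quinate is present, so VelP is active.
Shikimate is present, so LutM is active.
Citrulline is present, so MibU is active.
No repressor is bound and LutM and MibU are active, so *lomJ* is transcribed.
So LomJ is produced and active.
With repressor VelP bound, *torW* is not transcribed.
→ *torW* is OFF in B.

neither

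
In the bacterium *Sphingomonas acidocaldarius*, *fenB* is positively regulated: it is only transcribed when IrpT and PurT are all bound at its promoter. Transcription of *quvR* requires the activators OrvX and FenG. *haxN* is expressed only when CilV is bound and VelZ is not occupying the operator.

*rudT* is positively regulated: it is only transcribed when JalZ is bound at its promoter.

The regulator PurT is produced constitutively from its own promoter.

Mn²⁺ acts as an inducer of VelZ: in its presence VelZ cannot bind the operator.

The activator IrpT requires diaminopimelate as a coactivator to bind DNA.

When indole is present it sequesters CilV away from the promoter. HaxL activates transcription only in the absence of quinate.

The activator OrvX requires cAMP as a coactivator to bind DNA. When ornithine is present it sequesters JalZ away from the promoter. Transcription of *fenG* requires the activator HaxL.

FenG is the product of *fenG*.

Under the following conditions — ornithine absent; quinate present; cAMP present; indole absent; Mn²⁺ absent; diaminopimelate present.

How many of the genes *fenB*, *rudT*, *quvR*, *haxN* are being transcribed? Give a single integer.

Diaminopimelate is present, so IrpT is active.
PurT is produced constitutively and is active.
No repressor is bound and IrpT and PurT are active, so *fenB* is transcribed.
→ *fenB* is ON.
Ornithine is absent, so JalZ is active.
No repressor is bound and JalZ is active, so *rudT* is transcribed.
→ *rudT* is ON.
cAMP is present, so OrvX is active.
Quinate is present, so HaxL is inactive.
Required activator HaxL is absent, so *fenG* is not transcribed.
So FenG is not produced.
Required activator FenG is absent, so *quvR* is not transcribed.
→ *quvR* is OFF.
Indole is absent, so CilV is active.
Mn²⁺ is absent, so VelZ is active.
With repressor VelZ bound, *haxN* is not transcribed.
→ *haxN* is OFF.
2 of the 4 genes are transcribed.

2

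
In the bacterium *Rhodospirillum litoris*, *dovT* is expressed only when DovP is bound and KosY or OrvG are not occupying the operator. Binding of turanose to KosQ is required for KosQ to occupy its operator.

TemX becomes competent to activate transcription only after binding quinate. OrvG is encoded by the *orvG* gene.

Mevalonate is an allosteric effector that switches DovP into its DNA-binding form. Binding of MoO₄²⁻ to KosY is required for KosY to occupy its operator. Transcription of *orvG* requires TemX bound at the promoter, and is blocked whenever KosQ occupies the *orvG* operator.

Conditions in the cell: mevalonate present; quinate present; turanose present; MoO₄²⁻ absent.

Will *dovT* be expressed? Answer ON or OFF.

ON

MoO₄²⁻ is absent, so KosY is inactive.
Mevalonate is present, so DovP is active.
Quinate is present, so TemX is active.
Turanose is present, so KosQ is active.
With repressor KosQ bound, *orvG* is not transcribed.
So OrvG is not produced.
No repressor is bound and DovP is active, so *dovT* is transcribed.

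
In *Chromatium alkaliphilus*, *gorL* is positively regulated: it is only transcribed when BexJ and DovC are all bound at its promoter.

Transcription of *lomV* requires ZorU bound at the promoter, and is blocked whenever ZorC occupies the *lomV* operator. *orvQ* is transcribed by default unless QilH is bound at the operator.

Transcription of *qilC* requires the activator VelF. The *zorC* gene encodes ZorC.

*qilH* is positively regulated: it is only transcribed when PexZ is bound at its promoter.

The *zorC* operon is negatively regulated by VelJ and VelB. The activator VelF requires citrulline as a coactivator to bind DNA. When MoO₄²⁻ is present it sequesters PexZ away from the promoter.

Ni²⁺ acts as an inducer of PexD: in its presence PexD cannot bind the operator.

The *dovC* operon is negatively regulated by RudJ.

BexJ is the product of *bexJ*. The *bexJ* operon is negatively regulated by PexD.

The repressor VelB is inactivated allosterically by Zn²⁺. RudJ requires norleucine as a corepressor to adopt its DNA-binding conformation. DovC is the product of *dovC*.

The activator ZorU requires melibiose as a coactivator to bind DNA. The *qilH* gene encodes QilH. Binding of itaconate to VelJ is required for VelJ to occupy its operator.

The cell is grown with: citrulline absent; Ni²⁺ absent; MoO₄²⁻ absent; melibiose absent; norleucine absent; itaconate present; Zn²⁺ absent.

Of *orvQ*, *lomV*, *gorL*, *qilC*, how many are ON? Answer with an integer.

0

MoO₄²⁻ is absent, so PexZ is active.
No repressor is bound and PexZ is active, so *qilH* is transcribed.
So QilH is produced and active.
With repressor QilH bound, *orvQ* is not transcribed.
→ *orvQ* is OFF.
Itaconate is present, so VelJ is active.
Zn²⁺ is absent, so VelB is active.
With repressor VelJ bound, *zorC* is not transcribed.
So ZorC is not produced.
Melibiose is absent, so ZorU is inactive.
Required activator ZorU is absent, so *lomV* is not transcribed.
→ *lomV* is OFF.
Ni²⁺ is absent, so PexD is active.
With repressor PexD bound, *bexJ* is not transcribed.
So BexJ is not produced.
Norleucine is absent, so RudJ is inactive.
With no repressor bound, *dovC* is transcribed.
So DovC is produced and active.
Required activator BexJ is absent, so *gorL* is not transcribed.
→ *gorL* is OFF.
Citrulline is absent, so VelF is inactive.
Required activator VelF is absent, so *qilC* is not transcribed.
→ *qilC* is OFF.
0 of the 4 genes are transcribed.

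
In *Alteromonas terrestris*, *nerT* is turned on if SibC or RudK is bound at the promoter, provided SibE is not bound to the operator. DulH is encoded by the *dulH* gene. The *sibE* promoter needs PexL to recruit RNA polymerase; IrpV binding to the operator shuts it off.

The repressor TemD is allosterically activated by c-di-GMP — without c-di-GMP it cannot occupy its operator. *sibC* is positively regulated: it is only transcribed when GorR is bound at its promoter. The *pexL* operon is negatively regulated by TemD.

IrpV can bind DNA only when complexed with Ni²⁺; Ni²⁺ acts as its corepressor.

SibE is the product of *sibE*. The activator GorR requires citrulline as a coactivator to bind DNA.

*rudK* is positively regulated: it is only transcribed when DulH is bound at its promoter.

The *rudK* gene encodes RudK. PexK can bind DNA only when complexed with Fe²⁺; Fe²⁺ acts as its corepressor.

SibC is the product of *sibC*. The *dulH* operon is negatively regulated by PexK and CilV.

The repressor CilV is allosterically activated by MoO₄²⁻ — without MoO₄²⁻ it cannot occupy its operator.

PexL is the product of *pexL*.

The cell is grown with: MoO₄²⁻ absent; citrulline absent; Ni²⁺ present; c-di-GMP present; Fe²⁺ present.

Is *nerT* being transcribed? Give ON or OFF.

OFF

Ni²⁺ is present, so IrpV is active.
c-di-GMP is present, so TemD is active.
With repressor TemD bound, *pexL* is not transcribed.
So PexL is not produced.
With repressor IrpV bound, *sibE* is not transcribed.
So SibE is not produced.
Citrulline is absent, so GorR is inactive.
Required activator GorR is absent, so *sibC* is not transcribed.
So SibC is not produced.
Fe²⁺ is present, so PexK is active.
MoO₄²⁻ is absent, so CilV is inactive.
With repressor PexK bound, *dulH* is not transcribed.
So DulH is not produced.
Required activator DulH is absent, so *rudK* is not transcribed.
So RudK is not produced.
No activator is available at the *nerT* promoter, so *nerT* is not transcribed.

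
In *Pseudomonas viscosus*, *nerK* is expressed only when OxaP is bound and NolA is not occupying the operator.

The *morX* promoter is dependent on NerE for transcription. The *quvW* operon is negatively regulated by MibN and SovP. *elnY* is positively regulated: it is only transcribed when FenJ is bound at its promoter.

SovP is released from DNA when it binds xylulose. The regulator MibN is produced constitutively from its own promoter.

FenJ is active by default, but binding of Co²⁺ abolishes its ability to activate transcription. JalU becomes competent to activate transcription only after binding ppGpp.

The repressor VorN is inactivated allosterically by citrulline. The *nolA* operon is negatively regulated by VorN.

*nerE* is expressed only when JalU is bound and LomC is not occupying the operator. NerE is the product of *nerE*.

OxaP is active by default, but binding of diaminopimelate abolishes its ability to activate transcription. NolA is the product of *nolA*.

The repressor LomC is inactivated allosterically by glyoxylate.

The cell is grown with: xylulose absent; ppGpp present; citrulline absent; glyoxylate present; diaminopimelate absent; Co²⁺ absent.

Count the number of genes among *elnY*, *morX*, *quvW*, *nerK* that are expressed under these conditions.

Co²⁺ is absent, so FenJ is active.
No repressor is bound and FenJ is active, so *elnY* is transcribed.
→ *elnY* is ON.
Glyoxylate is present, so LomC is inactive.
ppGpp is present, so JalU is active.
No repressor is bound and JalU is active, so *nerE* is transcribed.
So NerE is produced and active.
No repressor is bound and NerE is active, so *morX* is transcribed.
→ *morX* is ON.
MibN is produced constitutively and is active.
Xylulose is absent, so SovP is active.
With repressor MibN bound, *quvW* is not transcribed.
→ *quvW* is OFF.
Diaminopimelate is absent, so OxaP is active.
Citrulline is absent, so VorN is active.
With repressor VorN bound, *nolA* is not transcribed.
So NolA is not produced.
No repressor is bound and OxaP is active, so *nerK* is transcribed.
→ *nerK* is ON.
3 of the 4 genes are transcribed.

3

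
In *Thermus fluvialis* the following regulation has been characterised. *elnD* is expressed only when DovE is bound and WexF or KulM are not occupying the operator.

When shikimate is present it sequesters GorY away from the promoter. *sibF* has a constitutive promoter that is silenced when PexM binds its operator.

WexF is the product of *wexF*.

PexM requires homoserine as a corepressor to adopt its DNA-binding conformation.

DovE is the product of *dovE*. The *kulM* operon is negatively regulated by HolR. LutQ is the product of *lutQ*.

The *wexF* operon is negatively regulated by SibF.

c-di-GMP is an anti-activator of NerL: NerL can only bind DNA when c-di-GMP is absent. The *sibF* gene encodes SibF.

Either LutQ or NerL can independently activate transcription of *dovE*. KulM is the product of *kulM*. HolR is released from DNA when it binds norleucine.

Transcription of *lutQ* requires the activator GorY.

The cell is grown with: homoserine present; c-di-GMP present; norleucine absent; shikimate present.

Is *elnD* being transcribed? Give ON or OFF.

OFF

Homoserine is present, so PexM is active.
With repressor PexM bound, *sibF* is not transcribed.
So SibF is not produced.
With no repressor bound, *wexF* is transcribed.
So WexF is produced and active.
Shikimate is present, so GorY is inactive.
Required activator GorY is absent, so *lutQ* is not transcribed.
So LutQ is not produced.
c-di-GMP is present, so NerL is inactive.
No activator is available at the *dovE* promoter, so *dovE* is not transcribed.
So DovE is not produced.
Norleucine is absent, so HolR is active.
With repressor HolR bound, *kulM* is not transcribed.
So KulM is not produced.
With repressor WexF bound, *elnD* is not transcribed.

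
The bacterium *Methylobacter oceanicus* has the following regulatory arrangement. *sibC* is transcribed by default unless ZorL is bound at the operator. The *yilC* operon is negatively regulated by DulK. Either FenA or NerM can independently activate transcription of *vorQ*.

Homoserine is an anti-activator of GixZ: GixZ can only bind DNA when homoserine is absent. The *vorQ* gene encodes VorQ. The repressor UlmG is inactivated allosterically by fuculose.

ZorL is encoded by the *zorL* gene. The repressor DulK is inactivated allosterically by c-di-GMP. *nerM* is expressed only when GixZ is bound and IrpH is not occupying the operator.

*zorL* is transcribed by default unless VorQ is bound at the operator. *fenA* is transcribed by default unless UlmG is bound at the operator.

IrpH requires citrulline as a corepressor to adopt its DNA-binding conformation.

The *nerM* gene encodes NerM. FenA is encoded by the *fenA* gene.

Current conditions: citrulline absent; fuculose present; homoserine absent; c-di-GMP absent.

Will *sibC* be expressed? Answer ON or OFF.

Fuculose is present, so UlmG is inactive.
With no repressor bound, *fenA* is transcribed.
So FenA is produced and active.
Citrulline is absent, so IrpH is inactive.
Homoserine is absent, so GixZ is active.
No repressor is bound and GixZ is active, so *nerM* is transcribed.
So NerM is produced and active.
Activator FenA is present, so *vorQ* is transcribed.
So VorQ is produced and active.
With repressor VorQ bound, *zorL* is not transcribed.
So ZorL is not produced.
With no repressor bound, *sibC* is transcribed.

ON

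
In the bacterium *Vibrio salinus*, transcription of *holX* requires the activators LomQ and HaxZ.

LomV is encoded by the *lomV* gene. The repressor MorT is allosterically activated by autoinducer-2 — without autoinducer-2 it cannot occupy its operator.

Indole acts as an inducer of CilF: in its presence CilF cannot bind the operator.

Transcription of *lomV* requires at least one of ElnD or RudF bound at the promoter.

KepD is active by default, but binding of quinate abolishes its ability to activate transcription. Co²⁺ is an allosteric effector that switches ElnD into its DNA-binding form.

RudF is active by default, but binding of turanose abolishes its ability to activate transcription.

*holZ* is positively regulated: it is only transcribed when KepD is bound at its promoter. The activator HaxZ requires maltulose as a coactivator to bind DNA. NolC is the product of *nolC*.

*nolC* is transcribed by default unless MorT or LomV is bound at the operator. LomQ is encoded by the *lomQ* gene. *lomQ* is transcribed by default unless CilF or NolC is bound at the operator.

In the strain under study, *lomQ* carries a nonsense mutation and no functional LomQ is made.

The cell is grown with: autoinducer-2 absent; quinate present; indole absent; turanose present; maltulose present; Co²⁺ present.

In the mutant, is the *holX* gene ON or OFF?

OFF

LomQ is non-functional in this strain, so it has no effect.
Maltulose is present, so HaxZ is active.
Required activator LomQ is absent, so *holX* is not transcribed.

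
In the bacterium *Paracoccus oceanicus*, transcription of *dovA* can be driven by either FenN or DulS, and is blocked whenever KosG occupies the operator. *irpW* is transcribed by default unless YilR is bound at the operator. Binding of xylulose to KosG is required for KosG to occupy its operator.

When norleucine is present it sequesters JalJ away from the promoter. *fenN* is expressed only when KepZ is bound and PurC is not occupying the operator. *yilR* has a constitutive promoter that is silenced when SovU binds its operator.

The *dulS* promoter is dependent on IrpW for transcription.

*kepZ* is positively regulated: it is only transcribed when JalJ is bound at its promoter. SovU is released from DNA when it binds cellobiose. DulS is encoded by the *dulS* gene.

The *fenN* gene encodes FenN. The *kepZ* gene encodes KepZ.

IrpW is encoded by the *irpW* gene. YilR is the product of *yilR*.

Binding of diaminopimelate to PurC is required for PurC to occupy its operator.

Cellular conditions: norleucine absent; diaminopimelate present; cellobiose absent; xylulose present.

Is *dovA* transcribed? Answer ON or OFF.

OFF

Diaminopimelate is present, so PurC is active.
Norleucine is absent, so JalJ is active.
No repressor is bound and JalJ is active, so *kepZ* is transcribed.
So KepZ is produced and active.
With repressor PurC bound, *fenN* is not transcribed.
So FenN is not produced.
Xylulose is present, so KosG is active.
Cellobiose is absent, so SovU is active.
With repressor SovU bound, *yilR* is not transcribed.
So YilR is not produced.
With no repressor bound, *irpW* is transcribed.
So IrpW is produced and active.
No repressor is bound and IrpW is active, so *dulS* is transcribed.
So DulS is produced and active.
With repressor KosG bound, *dovA* is not transcribed.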